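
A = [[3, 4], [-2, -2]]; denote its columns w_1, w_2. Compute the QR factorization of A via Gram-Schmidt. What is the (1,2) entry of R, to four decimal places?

w_1 = (3, -2); ‖w_1‖ = 3.6056, so q_1 = (0.8321, -0.5547).
r_{12} = q_1·w_2 = 4.4376.

r_{12} = 4.4376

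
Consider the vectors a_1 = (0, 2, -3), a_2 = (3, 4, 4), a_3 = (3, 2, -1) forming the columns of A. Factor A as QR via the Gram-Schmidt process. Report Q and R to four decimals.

Q = [[0.0000, 0.4757, 0.8796], [0.5547, 0.7319, -0.3958], [-0.8321, 0.4879, -0.2639]], R = [[3.6056, -1.1094, 1.9415], [0.0000, 6.3063, 2.4030], [0.0000, 0.0000, 2.1110]]

a_1 = (0, 2, -3); ‖a_1‖ = 3.6056, so e_1 = (0.0000, 0.5547, -0.8321).
e_1·a_2 = 0.0000·3 + 0.5547·4 + (-0.8321)·4 = -1.1094.
u_2 = a_2 + 1.1094·e_1 = (3.0000, 4.6154, 3.0769).
‖u_2‖ = 6.3063, so e_2 = (0.4757, 0.7319, 0.4879).
e_1·a_3 = 0.0000·3 + 0.5547·2 + (-0.8321)·(-1) = 1.9415; e_2·a_3 = 0.4757·3 + 0.7319·2 + 0.4879·(-1) = 2.4030.
u_3 = a_3 − 1.9415·e_1 − 2.4030·e_2 = (1.8569, -0.8356, -0.5571).
‖u_3‖ = 2.1110, so e_3 = (0.8796, -0.3958, -0.2639).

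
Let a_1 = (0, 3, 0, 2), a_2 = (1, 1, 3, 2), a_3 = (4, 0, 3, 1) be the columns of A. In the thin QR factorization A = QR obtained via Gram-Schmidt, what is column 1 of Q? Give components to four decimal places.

a_1 = (0, 3, 0, 2); ‖a_1‖ = 3.6056, so e_1 = (0.0000, 0.8321, 0.0000, 0.5547).

e_1 = (0.0000, 0.8321, 0.0000, 0.5547)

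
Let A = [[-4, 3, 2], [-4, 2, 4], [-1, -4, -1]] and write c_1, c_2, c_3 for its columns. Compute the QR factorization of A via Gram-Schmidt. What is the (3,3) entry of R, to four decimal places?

c_1 = (-4, -4, -1); ‖c_1‖ = 5.7446, so q_1 = (-0.6963, -0.6963, -0.1741).
q_1·c_2 = (-0.6963)·3 + (-0.6963)·2 + (-0.1741)·(-4) = -2.7852.
u_2 = c_2 + 2.7852·q_1 = (1.0606, 0.0606, -4.4848).
‖u_2‖ = 4.6090, so q_2 = (0.2301, 0.0131, -0.9731).
q_1·c_3 = (-0.6963)·2 + (-0.6963)·4 + (-0.1741)·(-1) = -4.0038; q_2·c_3 = 0.2301·2 + 0.0131·4 + (-0.9731)·(-1) = 1.4859.
u_3 = c_3 + 4.0038·q_1 − 1.4859·q_2 = (-1.1298, 1.1926, -0.2511).
r_{33} = ‖u_3‖ = 1.6619.

r_{33} = 1.6619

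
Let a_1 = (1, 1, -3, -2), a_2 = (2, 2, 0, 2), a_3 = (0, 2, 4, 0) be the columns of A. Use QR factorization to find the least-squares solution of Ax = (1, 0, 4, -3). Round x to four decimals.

x = (0.4444, -0.7222, 1.1667)

a_1 = (1, 1, -3, -2); ‖a_1‖ = 3.8730, so q_1 = (0.2582, 0.2582, -0.7746, -0.5164).
q_1·a_2 = 0.2582·2 + 0.2582·2 + (-0.7746)·0 + (-0.5164)·2 = 0.0000.
u_2 = a_2 + 0.0000·q_1 = (2.0000, 2.0000, 0.0000, 2.0000).
‖u_2‖ = 3.4641, so q_2 = (0.5774, 0.5774, 0.0000, 0.5774).
q_1·a_3 = 0.2582·0 + 0.2582·2 + (-0.7746)·4 + (-0.5164)·0 = -2.5820; q_2·a_3 = 0.5774·0 + 0.5774·2 + 0.0000·4 + 0.5774·0 = 1.1547.
u_3 = a_3 + 2.5820·q_1 − 1.1547·q_2 = (0.0000, 2.0000, 2.0000, -2.0000).
‖u_3‖ = 3.4641, so q_3 = (0.0000, 0.5774, 0.5774, -0.5774).
Qᵀb = (-1.2910, -1.1547, 4.0415).
Back-substitute: x_3 = 4.0415/3.4641 = 1.1667.
x_2 = (-1.1547 − 1.1547·1.1667)/3.4641 = -0.7222.
x_1 = (-1.2910 + 0.0000·(-0.7222) + 2.5820·1.1667)/3.8730 = 0.4444.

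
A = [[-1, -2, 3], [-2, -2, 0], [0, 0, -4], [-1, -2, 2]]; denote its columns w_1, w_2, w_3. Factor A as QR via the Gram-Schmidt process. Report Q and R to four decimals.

w_1 = (-1, -2, 0, -1); ‖w_1‖ = 2.4495, so q_1 = (-0.4082, -0.8165, 0.0000, -0.4082).
q_1·w_2 = (-0.4082)·(-2) + (-0.8165)·(-2) + 0.0000·0 + (-0.4082)·(-2) = 3.2660.
u_2 = w_2 − 3.2660·q_1 = (-0.6667, 0.6667, 0.0000, -0.6667).
‖u_2‖ = 1.1547, so q_2 = (-0.5774, 0.5774, 0.0000, -0.5774).
q_1·w_3 = (-0.4082)·3 + (-0.8165)·0 + 0.0000·(-4) + (-0.4082)·2 = -2.0412; q_2·w_3 = (-0.5774)·3 + 0.5774·0 + 0.0000·(-4) + (-0.5774)·2 = -2.8868.
u_3 = w_3 + 2.0412·q_1 + 2.8868·q_2 = (0.5000, 0.0000, -4.0000, -0.5000).
‖u_3‖ = 4.0620, so q_3 = (0.1231, 0.0000, -0.9847, -0.1231).

Q = [[-0.4082, -0.5774, 0.1231], [-0.8165, 0.5774, 0.0000], [0.0000, 0.0000, -0.9847], [-0.4082, -0.5774, -0.1231]], R = [[2.4495, 3.2660, -2.0412], [0.0000, 1.1547, -2.8868], [0.0000, 0.0000, 4.0620]]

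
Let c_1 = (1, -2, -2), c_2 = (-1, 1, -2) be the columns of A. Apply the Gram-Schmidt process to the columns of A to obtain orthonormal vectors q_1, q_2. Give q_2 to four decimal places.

c_1 = (1, -2, -2); ‖c_1‖ = 3.0000, so q_1 = (0.3333, -0.6667, -0.6667).
q_1·c_2 = 0.3333·(-1) + (-0.6667)·1 + (-0.6667)·(-2) = 0.3333.
u_2 = c_2 − 0.3333·q_1 = (-1.1111, 1.2222, -1.7778).
‖u_2‖ = 2.4267, so q_2 = (-0.4579, 0.5037, -0.7326).

q_2 = (-0.4579, 0.5037, -0.7326)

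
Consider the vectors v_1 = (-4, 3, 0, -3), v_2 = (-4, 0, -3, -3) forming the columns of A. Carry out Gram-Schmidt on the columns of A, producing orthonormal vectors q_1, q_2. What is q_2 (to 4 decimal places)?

v_1 = (-4, 3, 0, -3); ‖v_1‖ = 5.8310, so q_1 = (-0.6860, 0.5145, 0.0000, -0.5145).
q_1·v_2 = (-0.6860)·(-4) + 0.5145·0 + 0.0000·(-3) + (-0.5145)·(-3) = 4.2875.
u_2 = v_2 − 4.2875·q_1 = (-1.0588, -2.2059, -3.0000, -0.7941).
‖u_2‖ = 3.9519, so q_2 = (-0.2679, -0.5582, -0.7591, -0.2009).

q_2 = (-0.2679, -0.5582, -0.7591, -0.2009)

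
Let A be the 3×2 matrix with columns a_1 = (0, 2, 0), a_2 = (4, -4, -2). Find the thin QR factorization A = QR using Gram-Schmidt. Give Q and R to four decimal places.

a_1 = (0, 2, 0); ‖a_1‖ = 2.0000, so e_1 = (0.0000, 1.0000, 0.0000).
e_1·a_2 = 0.0000·4 + 1.0000·(-4) + 0.0000·(-2) = -4.0000.
u_2 = a_2 + 4.0000·e_1 = (4.0000, 0.0000, -2.0000).
‖u_2‖ = 4.4721, so e_2 = (0.8944, 0.0000, -0.4472).

Q = [[0.0000, 0.8944], [1.0000, 0.0000], [0.0000, -0.4472]], R = [[2.0000, -4.0000], [0.0000, 4.4721]]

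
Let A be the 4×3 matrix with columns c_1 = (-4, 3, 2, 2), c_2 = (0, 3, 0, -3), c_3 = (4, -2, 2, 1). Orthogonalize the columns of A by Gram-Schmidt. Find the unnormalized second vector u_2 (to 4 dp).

q_1 = c_1/‖c_1‖ = (-4, 3, 2, 2)/5.7446 = (-0.6963, 0.5222, 0.3482, 0.3482).
r_{12} = q_1·c_2 = 0.5222.
u_2 = c_2 − 0.5222·q_1 = (0.3636, 2.7273, -0.1818, -3.1818).

u_2 = (0.3636, 2.7273, -0.1818, -3.1818)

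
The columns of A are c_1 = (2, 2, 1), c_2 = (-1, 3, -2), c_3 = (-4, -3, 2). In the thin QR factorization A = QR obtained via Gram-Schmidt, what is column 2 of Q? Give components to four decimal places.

q_2 = (-0.3923, 0.6941, -0.6036)

c_1 = (2, 2, 1); ‖c_1‖ = 3.0000, so q_1 = (0.6667, 0.6667, 0.3333).
q_1·c_2 = 0.6667·(-1) + 0.6667·3 + 0.3333·(-2) = 0.6667.
u_2 = c_2 − 0.6667·q_1 = (-1.4444, 2.5556, -2.2222).
‖u_2‖ = 3.6818, so q_2 = (-0.3923, 0.6941, -0.6036).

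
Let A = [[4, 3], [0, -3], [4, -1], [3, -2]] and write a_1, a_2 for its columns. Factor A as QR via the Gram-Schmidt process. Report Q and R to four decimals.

Q = [[0.6247, 0.5861], [0.0000, -0.6269], [0.6247, -0.2497], [0.4685, -0.4485]], R = [[6.4031, 0.3123], [0.0000, 4.7856]]

q_1 = a_1/‖a_1‖ = (4, 0, 4, 3)/6.4031 = (0.6247, 0.0000, 0.6247, 0.4685).
r_{12} = q_1·a_2 = 0.3123.
u_2 = a_2 − 0.3123·q_1 = (2.8049, -3.0000, -1.1951, -2.1463).
‖u_2‖ = 4.7856, so q_2 = (0.5861, -0.6269, -0.2497, -0.4485).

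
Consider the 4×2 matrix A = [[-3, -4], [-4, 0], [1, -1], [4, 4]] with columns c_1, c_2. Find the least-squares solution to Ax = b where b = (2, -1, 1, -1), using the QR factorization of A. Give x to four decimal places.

x = (0.2831, -0.6256)

c_1 = (-3, -4, 1, 4); ‖c_1‖ = 6.4807, so q_1 = (-0.4629, -0.6172, 0.1543, 0.6172).
q_1·c_2 = (-0.4629)·(-4) + (-0.6172)·0 + 0.1543·(-1) + 0.6172·4 = 4.1662.
u_2 = c_2 − 4.1662·q_1 = (-2.0714, 2.5714, -1.6429, 1.4286).
‖u_2‖ = 3.9551, so q_2 = (-0.5237, 0.6502, -0.4154, 0.3612).
Qᵀb = (-0.7715, -2.4742).
Back-substitute: x_2 = -2.4742/3.9551 = -0.6256.
x_1 = (-0.7715 − 4.1662·(-0.6256))/6.4807 = 0.2831.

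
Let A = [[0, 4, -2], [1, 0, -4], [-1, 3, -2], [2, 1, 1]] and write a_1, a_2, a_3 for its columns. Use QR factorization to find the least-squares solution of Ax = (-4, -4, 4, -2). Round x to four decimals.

a_1 = (0, 1, -1, 2); ‖a_1‖ = 2.4495, so e_1 = (0.0000, 0.4082, -0.4082, 0.8165).
e_1·a_2 = 0.0000·4 + 0.4082·0 + (-0.4082)·3 + 0.8165·1 = -0.4082.
u_2 = a_2 + 0.4082·e_1 = (4.0000, 0.1667, 2.8333, 1.3333).
‖u_2‖ = 5.0827, so e_2 = (0.7870, 0.0328, 0.5575, 0.2623).
e_1·a_3 = 0.0000·(-2) + 0.4082·(-4) + (-0.4082)·(-2) + 0.8165·1 = 0.0000; e_2·a_3 = 0.7870·(-2) + 0.0328·(-4) + 0.5575·(-2) + 0.2623·1 = -2.5577.
u_3 = a_3 + 0.0000·e_1 + 2.5577·e_2 = (0.0129, -3.9161, -0.5742, 1.6710).
‖u_3‖ = 4.2963, so e_3 = (0.0030, -0.9115, -0.1336, 0.3889).
Qᵀb = (-4.8990, -1.5740, 2.3216).
Back-substitute: x_3 = 2.3216/4.2963 = 0.5404.
x_2 = (-1.5740 + 2.5577·0.5404)/5.0827 = -0.0377.
x_1 = (-4.8990 + 0.4082·(-0.0377) + 0.0000·0.5404)/2.4495 = -2.0063.

x = (-2.0063, -0.0377, 0.5404)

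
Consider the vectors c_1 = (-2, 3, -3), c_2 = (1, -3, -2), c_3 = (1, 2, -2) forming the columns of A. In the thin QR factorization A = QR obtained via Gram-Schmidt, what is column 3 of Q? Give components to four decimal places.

c_1 = (-2, 3, -3); ‖c_1‖ = 4.6904, so e_1 = (-0.4264, 0.6396, -0.6396).
e_1·c_2 = (-0.4264)·1 + 0.6396·(-3) + (-0.6396)·(-2) = -1.0660.
u_2 = c_2 + 1.0660·e_1 = (0.5455, -2.3182, -2.6818).
‖u_2‖ = 3.5866, so e_2 = (0.1521, -0.6463, -0.7477).
e_1·c_3 = (-0.4264)·1 + 0.6396·2 + (-0.6396)·(-2) = 2.1320; e_2·c_3 = 0.1521·1 + (-0.6463)·2 + (-0.7477)·(-2) = 0.3549.
u_3 = c_3 − 2.1320·e_1 − 0.3549·e_2 = (1.8551, 0.8657, -0.3710).
‖u_3‖ = 2.0805, so e_3 = (0.8917, 0.4161, -0.1783).

e_3 = (0.8917, 0.4161, -0.1783)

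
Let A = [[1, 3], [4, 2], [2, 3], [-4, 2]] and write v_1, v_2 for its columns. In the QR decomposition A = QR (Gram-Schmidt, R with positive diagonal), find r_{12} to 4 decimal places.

q_1 = v_1/‖v_1‖ = (1, 4, 2, -4)/6.0828 = (0.1644, 0.6576, 0.3288, -0.6576).
r_{12} = q_1·v_2 = 1.4796.

r_{12} = 1.4796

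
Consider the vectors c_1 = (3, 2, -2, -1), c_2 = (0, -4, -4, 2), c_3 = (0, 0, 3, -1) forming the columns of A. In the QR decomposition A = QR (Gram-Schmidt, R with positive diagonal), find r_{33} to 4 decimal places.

r_{33} = 1.6400

e_1 = c_1/‖c_1‖ = (3, 2, -2, -1)/4.2426 = (0.7071, 0.4714, -0.4714, -0.2357).
r_{12} = e_1·c_2 = -0.4714.
u_2 = c_2 + 0.4714·e_1 = (0.3333, -3.7778, -4.2222, 1.8889).
‖u_2‖ = 5.9815, so e_2 = (0.0557, -0.6316, -0.7059, 0.3158).
r_{13} = e_1·c_3 = -1.1785; r_{23} = e_2·c_3 = -2.4334.
u_3 = c_3 + 1.1785·e_1 + 2.4334·e_2 = (0.9689, -0.9814, 0.7267, -0.5093).
r_{33} = ‖u_3‖ = 1.6400.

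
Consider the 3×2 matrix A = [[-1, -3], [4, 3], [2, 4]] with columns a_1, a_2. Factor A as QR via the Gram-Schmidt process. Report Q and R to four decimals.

q_1 = a_1/‖a_1‖ = (-1, 4, 2)/4.5826 = (-0.2182, 0.8729, 0.4364).
r_{12} = q_1·a_2 = 5.0190.
u_2 = a_2 − 5.0190·q_1 = (-1.9048, -1.3810, 1.8095).
‖u_2‖ = 2.9681, so q_2 = (-0.6417, -0.4653, 0.6097).

Q = [[-0.2182, -0.6417], [0.8729, -0.4653], [0.4364, 0.6097]], R = [[4.5826, 5.0190], [0.0000, 2.9681]]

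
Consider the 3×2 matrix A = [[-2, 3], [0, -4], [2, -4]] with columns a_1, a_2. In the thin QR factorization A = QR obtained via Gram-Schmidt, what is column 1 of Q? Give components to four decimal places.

q_1 = a_1/‖a_1‖ = (-2, 0, 2)/2.8284 = (-0.7071, 0.0000, 0.7071).

q_1 = (-0.7071, 0.0000, 0.7071)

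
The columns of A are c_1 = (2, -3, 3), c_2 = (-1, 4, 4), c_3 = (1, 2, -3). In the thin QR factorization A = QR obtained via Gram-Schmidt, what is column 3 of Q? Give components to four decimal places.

q_3 = (0.8932, 0.4094, -0.1861)

c_1 = (2, -3, 3); ‖c_1‖ = 4.6904, so q_1 = (0.4264, -0.6396, 0.6396).
q_1·c_2 = 0.4264·(-1) + (-0.6396)·4 + 0.6396·4 = -0.4264.
u_2 = c_2 + 0.4264·q_1 = (-0.8182, 3.7273, 4.2727).
‖u_2‖ = 5.7287, so q_2 = (-0.1428, 0.6506, 0.7458).
q_1·c_3 = 0.4264·1 + (-0.6396)·2 + 0.6396·(-3) = -2.7716; q_2·c_3 = (-0.1428)·1 + 0.6506·2 + 0.7458·(-3) = -1.0791.
u_3 = c_3 + 2.7716·q_1 + 1.0791·q_2 = (2.0277, 0.9294, -0.4224).
‖u_3‖ = 2.2702, so q_3 = (0.8932, 0.4094, -0.1861).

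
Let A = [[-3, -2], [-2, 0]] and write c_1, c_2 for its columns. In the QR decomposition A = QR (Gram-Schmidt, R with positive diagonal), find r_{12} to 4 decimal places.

r_{12} = 1.6641

c_1 = (-3, -2); ‖c_1‖ = 3.6056, so q_1 = (-0.8321, -0.5547).
r_{12} = q_1·c_2 = 1.6641.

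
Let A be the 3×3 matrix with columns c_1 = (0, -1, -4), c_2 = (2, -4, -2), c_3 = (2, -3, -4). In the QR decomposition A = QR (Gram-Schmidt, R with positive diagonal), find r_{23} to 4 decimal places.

r_{23} = 2.6869

q_1 = c_1/‖c_1‖ = (0, -1, -4)/4.1231 = (0.0000, -0.2425, -0.9701).
r_{12} = q_1·c_2 = 2.9104.
u_2 = c_2 − 2.9104·q_1 = (2.0000, -3.2941, 0.8235).
‖u_2‖ = 3.9407, so q_2 = (0.5075, -0.8359, 0.2090).
r_{23} = q_2·c_3 = 2.6869.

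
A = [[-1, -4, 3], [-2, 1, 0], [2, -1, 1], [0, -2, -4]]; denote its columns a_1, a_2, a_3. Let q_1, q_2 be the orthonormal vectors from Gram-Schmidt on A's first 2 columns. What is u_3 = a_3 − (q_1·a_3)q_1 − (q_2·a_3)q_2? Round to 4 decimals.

a_1 = (-1, -2, 2, 0); ‖a_1‖ = 3.0000, so q_1 = (-0.3333, -0.6667, 0.6667, 0.0000).
q_1·a_2 = (-0.3333)·(-4) + (-0.6667)·1 + 0.6667·(-1) + 0.0000·(-2) = 0.0000.
u_2 = a_2 + 0.0000·q_1 = (-4.0000, 1.0000, -1.0000, -2.0000).
‖u_2‖ = 4.6904, so q_2 = (-0.8528, 0.2132, -0.2132, -0.4264).
q_1·a_3 = (-0.3333)·3 + (-0.6667)·0 + 0.6667·1 + 0.0000·(-4) = -0.3333; q_2·a_3 = (-0.8528)·3 + 0.2132·0 + (-0.2132)·1 + (-0.4264)·(-4) = -1.0660.
u_3 = a_3 + 0.3333·q_1 + 1.0660·q_2 = (1.9798, 0.0051, 0.9949, -4.4545).

u_3 = (1.9798, 0.0051, 0.9949, -4.4545)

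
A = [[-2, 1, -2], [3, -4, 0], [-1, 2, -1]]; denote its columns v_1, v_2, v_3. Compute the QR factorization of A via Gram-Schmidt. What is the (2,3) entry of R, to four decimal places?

v_1 = (-2, 3, -1); ‖v_1‖ = 3.7417, so q_1 = (-0.5345, 0.8018, -0.2673).
q_1·v_2 = (-0.5345)·1 + 0.8018·(-4) + (-0.2673)·2 = -4.2762.
u_2 = v_2 + 4.2762·q_1 = (-1.2857, -0.5714, 0.8571).
‖u_2‖ = 1.6475, so q_2 = (-0.7804, -0.3468, 0.5203).
r_{23} = q_2·v_3 = 1.0405.

r_{23} = 1.0405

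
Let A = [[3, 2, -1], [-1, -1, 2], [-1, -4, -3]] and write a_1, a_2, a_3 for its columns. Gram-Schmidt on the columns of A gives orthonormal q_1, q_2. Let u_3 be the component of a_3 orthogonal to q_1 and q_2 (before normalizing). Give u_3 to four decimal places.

q_1 = a_1/‖a_1‖ = (3, -1, -1)/3.3166 = (0.9045, -0.3015, -0.3015).
r_{12} = q_1·a_2 = 3.3166.
u_2 = a_2 − 3.3166·q_1 = (-1.0000, 0.0000, -3.0000).
‖u_2‖ = 3.1623, so q_2 = (-0.3162, 0.0000, -0.9487).
r_{13} = q_1·a_3 = -0.6030; r_{23} = q_2·a_3 = 3.1623.
u_3 = a_3 + 0.6030·q_1 − 3.1623·q_2 = (0.5455, 1.8182, -0.1818).

u_3 = (0.5455, 1.8182, -0.1818)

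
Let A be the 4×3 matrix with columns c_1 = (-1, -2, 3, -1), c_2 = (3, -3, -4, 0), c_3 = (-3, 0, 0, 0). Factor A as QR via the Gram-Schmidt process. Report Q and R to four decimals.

e_1 = c_1/‖c_1‖ = (-1, -2, 3, -1)/3.8730 = (-0.2582, -0.5164, 0.7746, -0.2582).
r_{12} = e_1·c_2 = -2.3238.
u_2 = c_2 + 2.3238·e_1 = (2.4000, -4.2000, -2.2000, -0.6000).
‖u_2‖ = 5.3479, so e_2 = (0.4488, -0.7854, -0.4114, -0.1122).
r_{13} = e_1·c_3 = 0.7746; r_{23} = e_2·c_3 = -1.3463.
u_3 = c_3 − 0.7746·e_1 + 1.3463·e_2 = (-2.1958, -0.6573, -1.1538, 0.0490).
‖u_3‖ = 2.5666, so e_3 = (-0.8555, -0.2561, -0.4496, 0.0191).

Q = [[-0.2582, 0.4488, -0.8555], [-0.5164, -0.7854, -0.2561], [0.7746, -0.4114, -0.4496], [-0.2582, -0.1122, 0.0191]], R = [[3.8730, -2.3238, 0.7746], [0.0000, 5.3479, -1.3463], [0.0000, 0.0000, 2.5666]]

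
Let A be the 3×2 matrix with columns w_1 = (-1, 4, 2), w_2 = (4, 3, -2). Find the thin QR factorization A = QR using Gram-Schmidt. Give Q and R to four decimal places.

q_1 = w_1/‖w_1‖ = (-1, 4, 2)/4.5826 = (-0.2182, 0.8729, 0.4364).
r_{12} = q_1·w_2 = 0.8729.
u_2 = w_2 − 0.8729·q_1 = (4.1905, 2.2381, -2.3810).
‖u_2‖ = 5.3140, so q_2 = (0.7886, 0.4212, -0.4481).

Q = [[-0.2182, 0.7886], [0.8729, 0.4212], [0.4364, -0.4481]], R = [[4.5826, 0.8729], [0.0000, 5.3140]]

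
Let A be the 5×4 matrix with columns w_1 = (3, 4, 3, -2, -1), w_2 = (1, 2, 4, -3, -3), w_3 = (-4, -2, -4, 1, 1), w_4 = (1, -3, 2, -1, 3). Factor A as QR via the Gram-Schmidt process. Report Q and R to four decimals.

Q = [[0.4804, -0.4094, -0.5723, -0.0944], [0.6405, -0.3591, 0.5747, -0.2219], [0.4804, 0.4310, -0.4536, 0.2408], [-0.3203, -0.3807, -0.3665, -0.5902], [-0.1601, -0.6105, -0.0459, 0.7318]], R = [[6.2450, 5.1241, -5.6045, -0.6405], [0.0000, 3.5698, -0.3591, 0.0790], [0.0000, 0.0000, 2.5418, -2.9748], [0.0000, 0.0000, 0.0000, 3.8385]]

e_1 = w_1/‖w_1‖ = (3, 4, 3, -2, -1)/6.2450 = (0.4804, 0.6405, 0.4804, -0.3203, -0.1601).
r_{12} = e_1·w_2 = 5.1241.
u_2 = w_2 − 5.1241·e_1 = (-1.4615, -1.2821, 1.5385, -1.3590, -2.1795).
‖u_2‖ = 3.5698, so e_2 = (-0.4094, -0.3591, 0.4310, -0.3807, -0.6105).
r_{13} = e_1·w_3 = -5.6045; r_{23} = e_2·w_3 = -0.3591.
u_3 = w_3 + 5.6045·e_1 + 0.3591·e_2 = (-1.4547, 1.4608, -1.1529, -0.9316, -0.1167).
‖u_3‖ = 2.5418, so e_3 = (-0.5723, 0.5747, -0.4536, -0.3665, -0.0459).
r_{14} = e_1·w_4 = -0.6405; r_{24} = e_2·w_4 = 0.0790; r_{34} = e_3·w_4 = -2.9748.
u_4 = w_4 + 0.6405·e_1 − 0.0790·e_2 + 2.9748·e_3 = (-0.3625, -0.8518, 0.9243, -2.2653, 2.8091).
‖u_4‖ = 3.8385, so e_4 = (-0.0944, -0.2219, 0.2408, -0.5902, 0.7318).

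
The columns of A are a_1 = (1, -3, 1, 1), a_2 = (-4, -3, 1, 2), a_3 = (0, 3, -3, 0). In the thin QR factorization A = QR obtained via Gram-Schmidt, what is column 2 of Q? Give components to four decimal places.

e_2 = (-0.9396, -0.2013, 0.0671, 0.2685)

a_1 = (1, -3, 1, 1); ‖a_1‖ = 3.4641, so e_1 = (0.2887, -0.8660, 0.2887, 0.2887).
e_1·a_2 = 0.2887·(-4) + (-0.8660)·(-3) + 0.2887·1 + 0.2887·2 = 2.3094.
u_2 = a_2 − 2.3094·e_1 = (-4.6667, -1.0000, 0.3333, 1.3333).
‖u_2‖ = 4.9666, so e_2 = (-0.9396, -0.2013, 0.0671, 0.2685).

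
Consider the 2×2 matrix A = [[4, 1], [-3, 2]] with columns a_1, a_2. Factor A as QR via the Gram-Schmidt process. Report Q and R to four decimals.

a_1 = (4, -3); ‖a_1‖ = 5.0000, so q_1 = (0.8000, -0.6000).
q_1·a_2 = 0.8000·1 + (-0.6000)·2 = -0.4000.
u_2 = a_2 + 0.4000·q_1 = (1.3200, 1.7600).
‖u_2‖ = 2.2000, so q_2 = (0.6000, 0.8000).

Q = [[0.8000, 0.6000], [-0.6000, 0.8000]], R = [[5.0000, -0.4000], [0.0000, 2.2000]]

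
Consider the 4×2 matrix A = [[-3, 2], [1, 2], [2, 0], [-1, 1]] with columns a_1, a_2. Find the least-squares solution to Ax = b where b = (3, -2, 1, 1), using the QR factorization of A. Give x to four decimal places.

x = (-0.6818, -0.0455)

q_1 = a_1/‖a_1‖ = (-3, 1, 2, -1)/3.8730 = (-0.7746, 0.2582, 0.5164, -0.2582).
r_{12} = q_1·a_2 = -1.2910.
u_2 = a_2 + 1.2910·q_1 = (1.0000, 2.3333, 0.6667, 0.6667).
‖u_2‖ = 2.7080, so q_2 = (0.3693, 0.8616, 0.2462, 0.2462).
Qᵀb = (-2.5820, -0.1231).
Back-substitute: x_2 = -0.1231/2.7080 = -0.0455.
x_1 = (-2.5820 + 1.2910·(-0.0455))/3.8730 = -0.6818.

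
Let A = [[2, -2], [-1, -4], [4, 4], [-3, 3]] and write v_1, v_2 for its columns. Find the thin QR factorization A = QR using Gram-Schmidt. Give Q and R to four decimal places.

e_1 = v_1/‖v_1‖ = (2, -1, 4, -3)/5.4772 = (0.3651, -0.1826, 0.7303, -0.5477).
r_{12} = e_1·v_2 = 1.2780.
u_2 = v_2 − 1.2780·e_1 = (-2.4667, -3.7667, 3.0667, 3.7000).
‖u_2‖ = 6.5853, so e_2 = (-0.3746, -0.5720, 0.4657, 0.5619).

Q = [[0.3651, -0.3746], [-0.1826, -0.5720], [0.7303, 0.4657], [-0.5477, 0.5619]], R = [[5.4772, 1.2780], [0.0000, 6.5853]]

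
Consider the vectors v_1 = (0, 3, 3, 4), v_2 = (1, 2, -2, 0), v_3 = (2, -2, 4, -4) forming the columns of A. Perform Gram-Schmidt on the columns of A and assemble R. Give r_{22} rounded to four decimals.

v_1 = (0, 3, 3, 4); ‖v_1‖ = 5.8310, so q_1 = (0.0000, 0.5145, 0.5145, 0.6860).
q_1·v_2 = 0.0000·1 + 0.5145·2 + 0.5145·(-2) + 0.6860·0 = 0.0000.
u_2 = v_2 + 0.0000·q_1 = (1.0000, 2.0000, -2.0000, 0.0000).
r_{22} = ‖u_2‖ = 3.0000.

r_{22} = 3.0000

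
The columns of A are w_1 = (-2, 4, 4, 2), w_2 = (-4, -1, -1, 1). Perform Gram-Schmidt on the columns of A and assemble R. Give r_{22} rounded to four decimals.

w_1 = (-2, 4, 4, 2); ‖w_1‖ = 6.3246, so e_1 = (-0.3162, 0.6325, 0.6325, 0.3162).
e_1·w_2 = (-0.3162)·(-4) + 0.6325·(-1) + 0.6325·(-1) + 0.3162·1 = 0.3162.
u_2 = w_2 − 0.3162·e_1 = (-3.9000, -1.2000, -1.2000, 0.9000).
r_{22} = ‖u_2‖ = 4.3474.

r_{22} = 4.3474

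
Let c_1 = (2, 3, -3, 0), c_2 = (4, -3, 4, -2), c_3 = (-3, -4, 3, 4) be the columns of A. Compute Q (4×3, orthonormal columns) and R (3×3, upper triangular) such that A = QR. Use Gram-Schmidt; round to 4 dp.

Q = [[0.4264, 0.8482, 0.3087], [0.6396, -0.2009, -0.1970], [-0.6396, 0.3646, 0.0088], [0.0000, -0.3274, 0.9305]], R = [[4.6904, -2.7716, -5.7564], [0.0000, 6.1089, -1.9569], [0.0000, 0.0000, 3.6103]]

c_1 = (2, 3, -3, 0); ‖c_1‖ = 4.6904, so e_1 = (0.4264, 0.6396, -0.6396, 0.0000).
e_1·c_2 = 0.4264·4 + 0.6396·(-3) + (-0.6396)·4 + 0.0000·(-2) = -2.7716.
u_2 = c_2 + 2.7716·e_1 = (5.1818, -1.2273, 2.2273, -2.0000).
‖u_2‖ = 6.1089, so e_2 = (0.8482, -0.2009, 0.3646, -0.3274).
e_1·c_3 = 0.4264·(-3) + 0.6396·(-4) + (-0.6396)·3 + 0.0000·4 = -5.7564; e_2·c_3 = 0.8482·(-3) + (-0.2009)·(-4) + 0.3646·3 + (-0.3274)·4 = -1.9569.
u_3 = c_3 + 5.7564·e_1 + 1.9569·e_2 = (1.1145, -0.7113, 0.0317, 3.3593).
‖u_3‖ = 3.6103, so e_3 = (0.3087, -0.1970, 0.0088, 0.9305).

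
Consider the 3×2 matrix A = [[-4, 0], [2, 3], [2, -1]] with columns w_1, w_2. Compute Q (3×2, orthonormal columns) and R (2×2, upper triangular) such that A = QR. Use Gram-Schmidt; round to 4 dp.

Q = [[-0.8165, 0.2182], [0.4082, 0.8729], [0.4082, -0.4364]], R = [[4.8990, 0.8165], [0.0000, 3.0551]]

w_1 = (-4, 2, 2); ‖w_1‖ = 4.8990, so e_1 = (-0.8165, 0.4082, 0.4082).
e_1·w_2 = (-0.8165)·0 + 0.4082·3 + 0.4082·(-1) = 0.8165.
u_2 = w_2 − 0.8165·e_1 = (0.6667, 2.6667, -1.3333).
‖u_2‖ = 3.0551, so e_2 = (0.2182, 0.8729, -0.4364).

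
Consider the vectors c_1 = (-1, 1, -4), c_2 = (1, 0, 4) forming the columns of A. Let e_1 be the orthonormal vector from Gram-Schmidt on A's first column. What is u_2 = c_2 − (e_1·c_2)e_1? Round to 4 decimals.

u_2 = (0.0556, 0.9444, 0.2222)

c_1 = (-1, 1, -4); ‖c_1‖ = 4.2426, so e_1 = (-0.2357, 0.2357, -0.9428).
e_1·c_2 = (-0.2357)·1 + 0.2357·0 + (-0.9428)·4 = -4.0069.
u_2 = c_2 + 4.0069·e_1 = (0.0556, 0.9444, 0.2222).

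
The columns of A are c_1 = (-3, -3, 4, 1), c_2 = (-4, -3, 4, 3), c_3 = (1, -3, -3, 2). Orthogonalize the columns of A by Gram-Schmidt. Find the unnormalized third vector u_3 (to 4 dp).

u_3 = (1.1333, -3.7000, -2.0667, 0.5667)

c_1 = (-3, -3, 4, 1); ‖c_1‖ = 5.9161, so e_1 = (-0.5071, -0.5071, 0.6761, 0.1690).
e_1·c_2 = (-0.5071)·(-4) + (-0.5071)·(-3) + 0.6761·4 + 0.1690·3 = 6.7612.
u_2 = c_2 − 6.7612·e_1 = (-0.5714, 0.4286, -0.5714, 1.8571).
‖u_2‖ = 2.0702, so e_2 = (-0.2760, 0.2070, -0.2760, 0.8971).
e_1·c_3 = (-0.5071)·1 + (-0.5071)·(-3) + 0.6761·(-3) + 0.1690·2 = -0.6761; e_2·c_3 = (-0.2760)·1 + 0.2070·(-3) + (-0.2760)·(-3) + 0.8971·2 = 1.7252.
u_3 = c_3 + 0.6761·e_1 − 1.7252·e_2 = (1.1333, -3.7000, -2.0667, 0.5667).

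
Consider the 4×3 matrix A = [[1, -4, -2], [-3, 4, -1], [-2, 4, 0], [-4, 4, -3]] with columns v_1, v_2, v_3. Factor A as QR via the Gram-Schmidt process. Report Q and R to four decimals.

v_1 = (1, -3, -2, -4); ‖v_1‖ = 5.4772, so q_1 = (0.1826, -0.5477, -0.3651, -0.7303).
q_1·v_2 = 0.1826·(-4) + (-0.5477)·4 + (-0.3651)·4 + (-0.7303)·4 = -7.3030.
u_2 = v_2 + 7.3030·q_1 = (-2.6667, 0.0000, 1.3333, -1.3333).
‖u_2‖ = 3.2660, so q_2 = (-0.8165, 0.0000, 0.4082, -0.4082).
q_1·v_3 = 0.1826·(-2) + (-0.5477)·(-1) + (-0.3651)·0 + (-0.7303)·(-3) = 2.3735; q_2·v_3 = (-0.8165)·(-2) + 0.0000·(-1) + 0.4082·0 + (-0.4082)·(-3) = 2.8577.
u_3 = v_3 − 2.3735·q_1 − 2.8577·q_2 = (-0.1000, 0.3000, -0.3000, -0.1000).
‖u_3‖ = 0.4472, so q_3 = (-0.2236, 0.6708, -0.6708, -0.2236).

Q = [[0.1826, -0.8165, -0.2236], [-0.5477, 0.0000, 0.6708], [-0.3651, 0.4082, -0.6708], [-0.7303, -0.4082, -0.2236]], R = [[5.4772, -7.3030, 2.3735], [0.0000, 3.2660, 2.8577], [0.0000, 0.0000, 0.4472]]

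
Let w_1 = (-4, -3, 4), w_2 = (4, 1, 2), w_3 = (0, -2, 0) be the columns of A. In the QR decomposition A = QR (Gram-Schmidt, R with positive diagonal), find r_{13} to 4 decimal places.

r_{13} = 0.9370

e_1 = w_1/‖w_1‖ = (-4, -3, 4)/6.4031 = (-0.6247, -0.4685, 0.6247).
r_{13} = e_1·w_3 = 0.9370.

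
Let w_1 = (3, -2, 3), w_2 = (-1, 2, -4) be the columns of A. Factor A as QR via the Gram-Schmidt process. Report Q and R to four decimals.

w_1 = (3, -2, 3); ‖w_1‖ = 4.6904, so e_1 = (0.6396, -0.4264, 0.6396).
e_1·w_2 = 0.6396·(-1) + (-0.4264)·2 + 0.6396·(-4) = -4.0508.
u_2 = w_2 + 4.0508·e_1 = (1.5909, 0.2727, -1.4091).
‖u_2‖ = 2.1426, so e_2 = (0.7425, 0.1273, -0.6576).

Q = [[0.6396, 0.7425], [-0.4264, 0.1273], [0.6396, -0.6576]], R = [[4.6904, -4.0508], [0.0000, 2.1426]]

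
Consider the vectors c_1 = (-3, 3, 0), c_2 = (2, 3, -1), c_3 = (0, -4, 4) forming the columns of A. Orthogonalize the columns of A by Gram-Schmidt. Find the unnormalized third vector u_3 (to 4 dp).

c_1 = (-3, 3, 0); ‖c_1‖ = 4.2426, so e_1 = (-0.7071, 0.7071, 0.0000).
e_1·c_2 = (-0.7071)·2 + 0.7071·3 + 0.0000·(-1) = 0.7071.
u_2 = c_2 − 0.7071·e_1 = (2.5000, 2.5000, -1.0000).
‖u_2‖ = 3.6742, so e_2 = (0.6804, 0.6804, -0.2722).
e_1·c_3 = (-0.7071)·0 + 0.7071·(-4) + 0.0000·4 = -2.8284; e_2·c_3 = 0.6804·0 + 0.6804·(-4) + (-0.2722)·4 = -3.8103.
u_3 = c_3 + 2.8284·e_1 + 3.8103·e_2 = (0.5926, 0.5926, 2.9630).

u_3 = (0.5926, 0.5926, 2.9630)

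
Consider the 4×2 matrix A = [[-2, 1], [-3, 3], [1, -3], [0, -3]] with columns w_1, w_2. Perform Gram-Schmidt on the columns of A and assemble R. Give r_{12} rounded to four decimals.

r_{12} = -3.7417

w_1 = (-2, -3, 1, 0); ‖w_1‖ = 3.7417, so e_1 = (-0.5345, -0.8018, 0.2673, 0.0000).
r_{12} = e_1·w_2 = -3.7417.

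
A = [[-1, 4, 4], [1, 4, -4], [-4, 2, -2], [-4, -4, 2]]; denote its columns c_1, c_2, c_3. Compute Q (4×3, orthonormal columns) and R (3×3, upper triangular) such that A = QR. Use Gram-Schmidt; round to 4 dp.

e_1 = c_1/‖c_1‖ = (-1, 1, -4, -4)/5.8310 = (-0.1715, 0.1715, -0.6860, -0.6860).
r_{12} = e_1·c_2 = 1.3720.
u_2 = c_2 − 1.3720·e_1 = (4.2353, 3.7647, 2.9412, -3.0588).
‖u_2‖ = 7.0794, so e_2 = (0.5983, 0.5318, 0.4155, -0.4321).
r_{13} = e_1·c_3 = -1.3720; r_{23} = e_2·c_3 = -1.4292.
u_3 = c_3 + 1.3720·e_1 + 1.4292·e_2 = (4.6197, -3.0047, -2.3474, 0.4413).
‖u_3‖ = 6.0063, so e_3 = (0.7692, -0.5003, -0.3908, 0.0735).

Q = [[-0.1715, 0.5983, 0.7692], [0.1715, 0.5318, -0.5003], [-0.6860, 0.4155, -0.3908], [-0.6860, -0.4321, 0.0735]], R = [[5.8310, 1.3720, -1.3720], [0.0000, 7.0794, -1.4292], [0.0000, 0.0000, 6.0063]]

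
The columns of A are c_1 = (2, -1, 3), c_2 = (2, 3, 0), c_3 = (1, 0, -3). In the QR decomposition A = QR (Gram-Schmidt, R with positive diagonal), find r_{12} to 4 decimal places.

r_{12} = 0.2673

e_1 = c_1/‖c_1‖ = (2, -1, 3)/3.7417 = (0.5345, -0.2673, 0.8018).
r_{12} = e_1·c_2 = 0.2673.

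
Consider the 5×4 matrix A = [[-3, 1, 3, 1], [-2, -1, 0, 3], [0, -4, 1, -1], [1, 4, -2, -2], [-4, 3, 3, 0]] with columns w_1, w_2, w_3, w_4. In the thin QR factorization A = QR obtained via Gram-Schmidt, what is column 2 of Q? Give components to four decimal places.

e_2 = (0.0158, -0.2520, -0.6301, 0.6774, 0.2835)

w_1 = (-3, -2, 0, 1, -4); ‖w_1‖ = 5.4772, so e_1 = (-0.5477, -0.3651, 0.0000, 0.1826, -0.7303).
e_1·w_2 = (-0.5477)·1 + (-0.3651)·(-1) + 0.0000·(-4) + 0.1826·4 + (-0.7303)·3 = -1.6432.
u_2 = w_2 + 1.6432·e_1 = (0.1000, -1.6000, -4.0000, 4.3000, 1.8000).
‖u_2‖ = 6.3482, so e_2 = (0.0158, -0.2520, -0.6301, 0.6774, 0.2835).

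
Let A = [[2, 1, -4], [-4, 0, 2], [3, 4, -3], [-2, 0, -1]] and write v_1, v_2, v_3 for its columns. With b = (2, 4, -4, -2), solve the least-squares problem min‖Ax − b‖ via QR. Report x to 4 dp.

v_1 = (2, -4, 3, -2); ‖v_1‖ = 5.7446, so q_1 = (0.3482, -0.6963, 0.5222, -0.3482).
q_1·v_2 = 0.3482·1 + (-0.6963)·0 + 0.5222·4 + (-0.3482)·0 = 2.4371.
u_2 = v_2 − 2.4371·q_1 = (0.1515, 1.6970, 2.7273, 0.8485).
‖u_2‖ = 3.3257, so q_2 = (0.0456, 0.5103, 0.8200, 0.2551).
q_1·v_3 = 0.3482·(-4) + (-0.6963)·2 + 0.5222·(-3) + (-0.3482)·(-1) = -4.0038; q_2·v_3 = 0.0456·(-4) + 0.5103·2 + 0.8200·(-3) + 0.2551·(-1) = -1.8770.
u_3 = v_3 + 4.0038·q_1 + 1.8770·q_2 = (-2.5205, 0.1699, 0.6301, -1.9151).
‖u_3‖ = 3.2321, so q_3 = (-0.7798, 0.0526, 0.1950, -0.5925).
Qᵀb = (-3.4816, -1.6583, -0.9443).
Back-substitute: x_3 = -0.9443/3.2321 = -0.2922.
x_2 = (-1.6583 + 1.8770·(-0.2922))/3.3257 = -0.6635.
x_1 = (-3.4816 − 2.4371·(-0.6635) + 4.0038·(-0.2922))/5.7446 = -0.5282.

x = (-0.5282, -0.6635, -0.2922)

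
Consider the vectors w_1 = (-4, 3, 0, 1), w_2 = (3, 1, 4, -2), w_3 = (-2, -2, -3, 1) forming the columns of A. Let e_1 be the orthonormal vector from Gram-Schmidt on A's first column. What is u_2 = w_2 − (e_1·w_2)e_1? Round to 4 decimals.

u_2 = (1.3077, 2.2692, 4.0000, -1.5769)

w_1 = (-4, 3, 0, 1); ‖w_1‖ = 5.0990, so e_1 = (-0.7845, 0.5883, 0.0000, 0.1961).
e_1·w_2 = (-0.7845)·3 + 0.5883·1 + 0.0000·4 + 0.1961·(-2) = -2.1573.
u_2 = w_2 + 2.1573·e_1 = (1.3077, 2.2692, 4.0000, -1.5769).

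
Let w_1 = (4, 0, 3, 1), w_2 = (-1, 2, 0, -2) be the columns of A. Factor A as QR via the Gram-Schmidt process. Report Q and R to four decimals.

Q = [[0.7845, -0.0279], [0.0000, 0.7247], [0.5883, 0.2509], [0.1961, -0.6411]], R = [[5.0990, -1.1767], [0.0000, 2.7596]]

w_1 = (4, 0, 3, 1); ‖w_1‖ = 5.0990, so e_1 = (0.7845, 0.0000, 0.5883, 0.1961).
e_1·w_2 = 0.7845·(-1) + 0.0000·2 + 0.5883·0 + 0.1961·(-2) = -1.1767.
u_2 = w_2 + 1.1767·e_1 = (-0.0769, 2.0000, 0.6923, -1.7692).
‖u_2‖ = 2.7596, so e_2 = (-0.0279, 0.7247, 0.2509, -0.6411).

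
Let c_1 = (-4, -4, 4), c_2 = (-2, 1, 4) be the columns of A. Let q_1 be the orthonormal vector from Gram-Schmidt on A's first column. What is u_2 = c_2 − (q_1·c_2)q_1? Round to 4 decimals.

u_2 = (-0.3333, 2.6667, 2.3333)

c_1 = (-4, -4, 4); ‖c_1‖ = 6.9282, so q_1 = (-0.5774, -0.5774, 0.5774).
q_1·c_2 = (-0.5774)·(-2) + (-0.5774)·1 + 0.5774·4 = 2.8868.
u_2 = c_2 − 2.8868·q_1 = (-0.3333, 2.6667, 2.3333).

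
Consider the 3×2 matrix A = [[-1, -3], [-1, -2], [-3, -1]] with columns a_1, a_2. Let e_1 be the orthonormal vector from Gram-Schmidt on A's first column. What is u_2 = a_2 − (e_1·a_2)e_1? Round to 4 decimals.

a_1 = (-1, -1, -3); ‖a_1‖ = 3.3166, so e_1 = (-0.3015, -0.3015, -0.9045).
e_1·a_2 = (-0.3015)·(-3) + (-0.3015)·(-2) + (-0.9045)·(-1) = 2.4121.
u_2 = a_2 − 2.4121·e_1 = (-2.2727, -1.2727, 1.1818).

u_2 = (-2.2727, -1.2727, 1.1818)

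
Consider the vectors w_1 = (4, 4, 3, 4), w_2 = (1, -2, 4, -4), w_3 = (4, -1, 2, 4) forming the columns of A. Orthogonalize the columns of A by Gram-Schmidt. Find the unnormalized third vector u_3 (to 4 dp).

u_3 = (1.4934, -3.2748, -0.1311, 1.8797)

w_1 = (4, 4, 3, 4); ‖w_1‖ = 7.5498, so q_1 = (0.5298, 0.5298, 0.3974, 0.5298).
q_1·w_2 = 0.5298·1 + 0.5298·(-2) + 0.3974·4 + 0.5298·(-4) = -1.0596.
u_2 = w_2 + 1.0596·q_1 = (1.5614, -1.4386, 4.4211, -3.4386).
‖u_2‖ = 5.9898, so q_2 = (0.2607, -0.2402, 0.7381, -0.5741).
q_1·w_3 = 0.5298·4 + 0.5298·(-1) + 0.3974·2 + 0.5298·4 = 4.5034; q_2·w_3 = 0.2607·4 + (-0.2402)·(-1) + 0.7381·2 + (-0.5741)·4 = 0.4628.
u_3 = w_3 − 4.5034·q_1 − 0.4628·q_2 = (1.4934, -3.2748, -0.1311, 1.8797).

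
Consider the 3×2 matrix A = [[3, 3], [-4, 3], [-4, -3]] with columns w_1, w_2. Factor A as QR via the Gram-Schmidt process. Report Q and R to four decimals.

w_1 = (3, -4, -4); ‖w_1‖ = 6.4031, so q_1 = (0.4685, -0.6247, -0.6247).
q_1·w_2 = 0.4685·3 + (-0.6247)·3 + (-0.6247)·(-3) = 1.4056.
u_2 = w_2 − 1.4056·q_1 = (2.3415, 3.8780, -2.1220).
‖u_2‖ = 5.0024, so q_2 = (0.4681, 0.7752, -0.4242).

Q = [[0.4685, 0.4681], [-0.6247, 0.7752], [-0.6247, -0.4242]], R = [[6.4031, 1.4056], [0.0000, 5.0024]]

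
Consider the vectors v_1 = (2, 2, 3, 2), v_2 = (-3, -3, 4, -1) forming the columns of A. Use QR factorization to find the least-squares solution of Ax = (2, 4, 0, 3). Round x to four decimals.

v_1 = (2, 2, 3, 2); ‖v_1‖ = 4.5826, so q_1 = (0.4364, 0.4364, 0.6547, 0.4364).
q_1·v_2 = 0.4364·(-3) + 0.4364·(-3) + 0.6547·4 + 0.4364·(-1) = -0.4364.
u_2 = v_2 + 0.4364·q_1 = (-2.8095, -2.8095, 4.2857, -0.8095).
‖u_2‖ = 5.9000, so q_2 = (-0.4762, -0.4762, 0.7264, -0.1372).
Qᵀb = (3.9279, -3.2688).
Back-substitute: x_2 = -3.2688/5.9000 = -0.5540.
x_1 = (3.9279 + 0.4364·(-0.5540))/4.5826 = 0.8044.

x = (0.8044, -0.5540)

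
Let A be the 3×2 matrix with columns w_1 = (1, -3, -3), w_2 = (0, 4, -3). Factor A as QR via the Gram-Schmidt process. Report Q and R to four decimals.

w_1 = (1, -3, -3); ‖w_1‖ = 4.3589, so q_1 = (0.2294, -0.6882, -0.6882).
q_1·w_2 = 0.2294·0 + (-0.6882)·4 + (-0.6882)·(-3) = -0.6882.
u_2 = w_2 + 0.6882·q_1 = (0.1579, 3.5263, -3.4737).
‖u_2‖ = 4.9524, so q_2 = (0.0319, 0.7120, -0.7014).

Q = [[0.2294, 0.0319], [-0.6882, 0.7120], [-0.6882, -0.7014]], R = [[4.3589, -0.6882], [0.0000, 4.9524]]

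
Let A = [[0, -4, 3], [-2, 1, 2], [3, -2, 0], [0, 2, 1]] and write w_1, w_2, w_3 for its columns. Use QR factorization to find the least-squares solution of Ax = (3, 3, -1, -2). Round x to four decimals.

x = (-1.0607, -0.7089, 0.2204)

w_1 = (0, -2, 3, 0); ‖w_1‖ = 3.6056, so q_1 = (0.0000, -0.5547, 0.8321, 0.0000).
q_1·w_2 = 0.0000·(-4) + (-0.5547)·1 + 0.8321·(-2) + 0.0000·2 = -2.2188.
u_2 = w_2 + 2.2188·q_1 = (-4.0000, -0.2308, -0.1538, 2.0000).
‖u_2‖ = 4.4807, so q_2 = (-0.8927, -0.0515, -0.0343, 0.4464).
q_1·w_3 = 0.0000·3 + (-0.5547)·2 + 0.8321·0 + 0.0000·1 = -1.1094; q_2·w_3 = (-0.8927)·3 + (-0.0515)·2 + (-0.0343)·0 + 0.4464·1 = -2.3348.
u_3 = w_3 + 1.1094·q_1 + 2.3348·q_2 = (0.9157, 1.2644, 0.8429, 2.0421).
‖u_3‖ = 2.7052, so q_3 = (0.3385, 0.4674, 0.3116, 0.7549).
Qᵀb = (-2.4962, -3.6910, 0.5963).
Back-substitute: x_3 = 0.5963/2.7052 = 0.2204.
x_2 = (-3.6910 + 2.3348·0.2204)/4.4807 = -0.7089.
x_1 = (-2.4962 + 2.2188·(-0.7089) + 1.1094·0.2204)/3.6056 = -1.0607.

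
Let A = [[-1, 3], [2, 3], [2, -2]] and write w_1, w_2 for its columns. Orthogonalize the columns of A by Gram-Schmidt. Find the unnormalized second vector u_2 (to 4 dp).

w_1 = (-1, 2, 2); ‖w_1‖ = 3.0000, so q_1 = (-0.3333, 0.6667, 0.6667).
q_1·w_2 = (-0.3333)·3 + 0.6667·3 + 0.6667·(-2) = -0.3333.
u_2 = w_2 + 0.3333·q_1 = (2.8889, 3.2222, -1.7778).

u_2 = (2.8889, 3.2222, -1.7778)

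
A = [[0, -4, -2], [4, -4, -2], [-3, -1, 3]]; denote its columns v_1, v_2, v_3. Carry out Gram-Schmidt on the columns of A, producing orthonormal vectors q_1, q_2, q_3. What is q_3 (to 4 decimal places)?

v_1 = (0, 4, -3); ‖v_1‖ = 5.0000, so q_1 = (0.0000, 0.8000, -0.6000).
q_1·v_2 = 0.0000·(-4) + 0.8000·(-4) + (-0.6000)·(-1) = -2.6000.
u_2 = v_2 + 2.6000·q_1 = (-4.0000, -1.9200, -2.5600).
‖u_2‖ = 5.1225, so q_2 = (-0.7809, -0.3748, -0.4998).
q_1·v_3 = 0.0000·(-2) + 0.8000·(-2) + (-0.6000)·3 = -3.4000; q_2·v_3 = (-0.7809)·(-2) + (-0.3748)·(-2) + (-0.4998)·3 = 0.8121.
u_3 = v_3 + 3.4000·q_1 − 0.8121·q_2 = (-1.3659, 1.0244, 1.3659).
‖u_3‖ = 2.1864, so q_3 = (-0.6247, 0.4685, 0.6247).

q_3 = (-0.6247, 0.4685, 0.6247)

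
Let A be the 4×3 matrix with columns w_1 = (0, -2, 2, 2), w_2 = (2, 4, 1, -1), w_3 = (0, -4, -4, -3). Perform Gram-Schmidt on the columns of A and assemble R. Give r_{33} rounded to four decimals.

r_{33} = 3.3971

w_1 = (0, -2, 2, 2); ‖w_1‖ = 3.4641, so q_1 = (0.0000, -0.5774, 0.5774, 0.5774).
q_1·w_2 = 0.0000·2 + (-0.5774)·4 + 0.5774·1 + 0.5774·(-1) = -2.3094.
u_2 = w_2 + 2.3094·q_1 = (2.0000, 2.6667, 2.3333, 0.3333).
‖u_2‖ = 4.0825, so q_2 = (0.4899, 0.6532, 0.5715, 0.0816).
q_1·w_3 = 0.0000·0 + (-0.5774)·(-4) + 0.5774·(-4) + 0.5774·(-3) = -1.7321; q_2·w_3 = 0.4899·0 + 0.6532·(-4) + 0.5715·(-4) + 0.0816·(-3) = -5.1439.
u_3 = w_3 + 1.7321·q_1 + 5.1439·q_2 = (2.5200, -1.6400, -0.0600, -1.5800).
r_{33} = ‖u_3‖ = 3.3971.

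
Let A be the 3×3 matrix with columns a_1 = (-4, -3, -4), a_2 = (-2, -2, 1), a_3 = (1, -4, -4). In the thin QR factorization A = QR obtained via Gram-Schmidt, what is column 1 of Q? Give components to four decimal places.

q_1 = a_1/‖a_1‖ = (-4, -3, -4)/6.4031 = (-0.6247, -0.4685, -0.6247).

q_1 = (-0.6247, -0.4685, -0.6247)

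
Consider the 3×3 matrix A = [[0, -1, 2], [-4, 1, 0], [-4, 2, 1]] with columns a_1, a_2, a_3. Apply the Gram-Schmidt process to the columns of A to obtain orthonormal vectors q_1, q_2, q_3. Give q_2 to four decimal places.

q_2 = (-0.8165, -0.4082, 0.4082)

a_1 = (0, -4, -4); ‖a_1‖ = 5.6569, so q_1 = (0.0000, -0.7071, -0.7071).
q_1·a_2 = 0.0000·(-1) + (-0.7071)·1 + (-0.7071)·2 = -2.1213.
u_2 = a_2 + 2.1213·q_1 = (-1.0000, -0.5000, 0.5000).
‖u_2‖ = 1.2247, so q_2 = (-0.8165, -0.4082, 0.4082).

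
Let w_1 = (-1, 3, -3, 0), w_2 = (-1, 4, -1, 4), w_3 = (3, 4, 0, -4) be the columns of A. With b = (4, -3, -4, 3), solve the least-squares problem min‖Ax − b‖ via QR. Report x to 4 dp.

w_1 = (-1, 3, -3, 0); ‖w_1‖ = 4.3589, so e_1 = (-0.2294, 0.6882, -0.6882, 0.0000).
e_1·w_2 = (-0.2294)·(-1) + 0.6882·4 + (-0.6882)·(-1) + 0.0000·4 = 3.6707.
u_2 = w_2 − 3.6707·e_1 = (-0.1579, 1.4737, 1.5263, 4.0000).
‖u_2‖ = 4.5306, so e_2 = (-0.0349, 0.3253, 0.3369, 0.8829).
e_1·w_3 = (-0.2294)·3 + 0.6882·4 + (-0.6882)·0 + 0.0000·(-4) = 2.0647; e_2·w_3 = (-0.0349)·3 + 0.3253·4 + 0.3369·0 + 0.8829·(-4) = -2.3350.
u_3 = w_3 − 2.0647·e_1 + 2.3350·e_2 = (3.3923, 3.3385, 2.2077, -1.9385).
‖u_3‖ = 5.5933, so e_3 = (0.6065, 0.5969, 0.3947, -0.3466).
Qᵀb = (-0.2294, 0.1859, -1.9832).
Back-substitute: x_3 = -1.9832/5.5933 = -0.3546.
x_2 = (0.1859 + 2.3350·(-0.3546))/4.5306 = -0.1417.
x_1 = (-0.2294 − 3.6707·(-0.1417) − 2.0647·(-0.3546))/4.3589 = 0.2347.

x = (0.2347, -0.1417, -0.3546)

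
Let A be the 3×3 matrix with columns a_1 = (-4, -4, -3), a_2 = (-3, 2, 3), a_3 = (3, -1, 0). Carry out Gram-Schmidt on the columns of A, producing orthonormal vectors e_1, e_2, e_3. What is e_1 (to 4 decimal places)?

a_1 = (-4, -4, -3); ‖a_1‖ = 6.4031, so e_1 = (-0.6247, -0.6247, -0.4685).

e_1 = (-0.6247, -0.6247, -0.4685)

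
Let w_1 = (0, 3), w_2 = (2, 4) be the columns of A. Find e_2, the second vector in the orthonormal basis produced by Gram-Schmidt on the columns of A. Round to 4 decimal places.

e_2 = (1.0000, 0.0000)

w_1 = (0, 3); ‖w_1‖ = 3.0000, so e_1 = (0.0000, 1.0000).
e_1·w_2 = 0.0000·2 + 1.0000·4 = 4.0000.
u_2 = w_2 − 4.0000·e_1 = (2.0000, 0.0000).
‖u_2‖ = 2.0000, so e_2 = (1.0000, 0.0000).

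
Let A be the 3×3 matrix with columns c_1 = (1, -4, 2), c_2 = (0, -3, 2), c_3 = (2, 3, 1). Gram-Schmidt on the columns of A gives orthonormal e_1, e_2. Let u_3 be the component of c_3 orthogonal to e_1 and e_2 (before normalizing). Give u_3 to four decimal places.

e_1 = c_1/‖c_1‖ = (1, -4, 2)/4.5826 = (0.2182, -0.8729, 0.4364).
r_{12} = e_1·c_2 = 3.4915.
u_2 = c_2 − 3.4915·e_1 = (-0.7619, 0.0476, 0.4762).
‖u_2‖ = 0.8997, so e_2 = (-0.8468, 0.0529, 0.5293).
r_{13} = e_1·c_3 = -1.7457; r_{23} = e_2·c_3 = -1.0056.
u_3 = c_3 + 1.7457·e_1 + 1.0056·e_2 = (1.5294, 1.5294, 2.2941).

u_3 = (1.5294, 1.5294, 2.2941)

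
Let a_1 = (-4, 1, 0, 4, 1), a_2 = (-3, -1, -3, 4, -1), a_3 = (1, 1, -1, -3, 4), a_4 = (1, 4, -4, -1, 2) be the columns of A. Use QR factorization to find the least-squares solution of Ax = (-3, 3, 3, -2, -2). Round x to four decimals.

a_1 = (-4, 1, 0, 4, 1); ‖a_1‖ = 5.8310, so q_1 = (-0.6860, 0.1715, 0.0000, 0.6860, 0.1715).
q_1·a_2 = (-0.6860)·(-3) + 0.1715·(-1) + 0.0000·(-3) + 0.6860·4 + 0.1715·(-1) = 4.4590.
u_2 = a_2 − 4.4590·q_1 = (0.0588, -1.7647, -3.0000, 0.9412, -1.7647).
‖u_2‖ = 4.0147, so q_2 = (0.0147, -0.4396, -0.7473, 0.2344, -0.4396).
q_1·a_3 = (-0.6860)·1 + 0.1715·1 + 0.0000·(-1) + 0.6860·(-3) + 0.1715·4 = -1.8865; q_2·a_3 = 0.0147·1 + (-0.4396)·1 + (-0.7473)·(-1) + 0.2344·(-3) + (-0.4396)·4 = -2.1392.
u_3 = a_3 + 1.8865·q_1 + 2.1392·q_2 = (-0.2628, 0.3832, -2.5985, -1.2044, 3.3832).
‖u_3‖ = 4.4570, so q_3 = (-0.0590, 0.0860, -0.5830, -0.2702, 0.7591).
q_1·a_4 = (-0.6860)·1 + 0.1715·4 + 0.0000·(-4) + 0.6860·(-1) + 0.1715·2 = -0.3430; q_2·a_4 = 0.0147·1 + (-0.4396)·4 + (-0.7473)·(-4) + 0.2344·(-1) + (-0.4396)·2 = 0.1319; q_3·a_4 = (-0.0590)·1 + 0.0860·4 + (-0.5830)·(-4) + (-0.2702)·(-1) + 0.7591·2 = 4.4054.
u_4 = a_4 + 0.3430·q_1 − 0.1319·q_2 − 4.4054·q_3 = (1.0225, 3.7380, -1.3330, 0.3948, -1.2273).
‖u_4‖ = 4.2962, so q_4 = (0.2380, 0.8701, -0.3103, 0.0919, -0.2857).
Qᵀb = (0.8575, -3.1942, -2.2920, 1.3529).
Back-substitute: x_4 = 1.3529/4.2962 = 0.3149.
x_3 = (-2.2920 − 4.4054·0.3149)/4.4570 = -0.8255.
x_2 = (-3.1942 + 2.1392·(-0.8255) − 0.1319·0.3149)/4.0147 = -1.2458.
x_1 = (0.8575 − 4.4590·(-1.2458) + 1.8865·(-0.8255) + 0.3430·0.3149)/5.8310 = 0.8512.

x = (0.8512, -1.2458, -0.8255, 0.3149)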